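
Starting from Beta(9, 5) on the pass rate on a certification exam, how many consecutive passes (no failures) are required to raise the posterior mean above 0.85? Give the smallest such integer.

k = 20

After k passes and 0 failures the posterior is Beta(9+k, 5), with mean (9+k)/(9+5+k).
Set (9+k)/(14+k) > 0.85 and solve: k > (0.85·14 − 9)/(1 − 0.85) = 19.333.
The smallest integer exceeding 19.333 is 20.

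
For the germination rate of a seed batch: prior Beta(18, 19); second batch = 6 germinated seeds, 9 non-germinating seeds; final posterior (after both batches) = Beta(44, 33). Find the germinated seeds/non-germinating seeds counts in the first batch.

20 germinated seeds and 5 non-germinating seeds

Because Beta–binomial updating is additive in the counts, the combined data contributed (α_post−α_prior, β_post−β_prior) successes and failures.
Total across both batches: 44−18=26 germinated seeds, 33−19=14 non-germinating seeds.
Subtract the second batch: 26−6=20 germinated seeds and 14−9=5 non-germinating seeds.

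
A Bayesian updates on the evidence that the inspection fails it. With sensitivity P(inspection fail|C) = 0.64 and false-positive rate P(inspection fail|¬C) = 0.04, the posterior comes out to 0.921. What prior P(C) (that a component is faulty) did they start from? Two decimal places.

P(C) = 0.42

Bayes' rule in odds form gives O(C|E) = O(C)·[P(E|C)/P(E|¬C)], hence O(C) = O(C|E)/LR.
Posterior odds = 0.921/(1−0.921) = 11.6582. LR = 0.64/0.04 = 16.0000.
Prior odds = 11.6582/16.0000 = 0.7286, so P(C) = 0.7286/(1+0.7286) ≈ 0.42.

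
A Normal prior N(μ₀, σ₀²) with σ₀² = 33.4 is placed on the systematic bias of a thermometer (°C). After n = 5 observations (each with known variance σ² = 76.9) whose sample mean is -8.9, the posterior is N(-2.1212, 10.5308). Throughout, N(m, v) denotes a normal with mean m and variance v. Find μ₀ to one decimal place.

μ₀ = 12.6

With known observation variance, the Normal–Normal posterior has precision τ_n = τ₀ + n/σ² and mean μ_n = (τ₀μ₀ + (n/σ²)x̄)/τ_n.
Here τ₀ = 1/33.4 = 0.029940 and τ_data = 5/76.9 = 0.065020, so τ_n = 0.094960.
Rearranging for μ₀: μ₀ = (μ_n·τ_n − τ_data·x̄)/τ₀ = (-2.1212·0.094960 − 0.065020·-8.9) / 0.029940 = 0.377249/0.029940 ≈ 12.6.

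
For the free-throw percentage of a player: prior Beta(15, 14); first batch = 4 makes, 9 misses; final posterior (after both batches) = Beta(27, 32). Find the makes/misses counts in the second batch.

8 makes and 9 misses

Because Beta–binomial updating is additive in the counts, the combined data contributed (α_post−α_prior, β_post−β_prior) successes and failures.
Total across both batches: 27−15=12 makes, 32−14=18 misses.
Subtract the first batch: 12−4=8 makes and 18−9=9 misses.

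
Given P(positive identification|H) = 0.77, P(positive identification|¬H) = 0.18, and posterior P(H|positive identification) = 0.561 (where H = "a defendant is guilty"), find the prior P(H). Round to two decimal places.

P(H) = 0.23

In odds form, posterior odds = prior odds × likelihood ratio, so prior odds = posterior odds ÷ LR.
Posterior odds = 0.561/(1−0.561) = 1.2779. LR = 0.77/0.18 = 4.2778.
Prior odds = 1.2779/4.2778 = 0.2987, so P(H) = 0.2987/(1+0.2987) ≈ 0.23.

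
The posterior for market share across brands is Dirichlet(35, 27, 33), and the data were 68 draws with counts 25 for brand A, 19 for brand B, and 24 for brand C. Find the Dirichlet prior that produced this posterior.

Dirichlet(10, 8, 9)

For a Dirichlet(α) prior with multinomial counts c, the posterior is Dirichlet(α + c) componentwise.
Subtract each count from the matching posterior parameter: 35−25=10, 27−19=8, 33−24=9.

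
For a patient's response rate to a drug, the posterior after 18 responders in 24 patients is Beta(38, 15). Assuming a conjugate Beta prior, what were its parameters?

A Beta(α, β) prior with s successes and f failures in binomial data gives a Beta(α+s, β+f) posterior.
Subtract the data counts: 38−18=20, 15−6=9.

Beta(20, 9)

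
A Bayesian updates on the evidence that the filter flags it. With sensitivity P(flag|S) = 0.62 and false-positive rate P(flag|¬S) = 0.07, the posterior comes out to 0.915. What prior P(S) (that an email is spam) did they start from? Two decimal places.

In odds form, posterior odds = prior odds × likelihood ratio, so prior odds = posterior odds ÷ LR.
Posterior odds = 0.915/(1−0.915) = 10.7647. LR = 0.62/0.07 = 8.8571.
Prior odds = 10.7647/8.8571 = 1.2154, so P(S) = 1.2154/(1+1.2154) ≈ 0.55.

P(S) = 0.55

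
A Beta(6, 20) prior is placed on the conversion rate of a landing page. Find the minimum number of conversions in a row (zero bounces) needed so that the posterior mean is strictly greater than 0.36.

k = 6

After k conversions and 0 bounces the posterior is Beta(6+k, 20), with mean (6+k)/(6+20+k).
Set (6+k)/(26+k) > 0.36 and solve: k > (0.36·26 − 6)/(1 − 0.36) = 5.250.
The smallest integer exceeding 5.250 is 6.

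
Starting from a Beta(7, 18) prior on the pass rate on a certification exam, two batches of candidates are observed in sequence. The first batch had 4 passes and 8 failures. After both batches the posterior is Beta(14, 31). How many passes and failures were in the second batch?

3 passes and 5 failures

Sequential conjugate updates are equivalent to a single update on the pooled data, so total successes = posterior α − prior α and total failures = posterior β − prior β.
Total across both batches: 14−7=7 passes, 31−18=13 failures.
Subtract the first batch: 7−4=3 passes and 13−8=5 failures.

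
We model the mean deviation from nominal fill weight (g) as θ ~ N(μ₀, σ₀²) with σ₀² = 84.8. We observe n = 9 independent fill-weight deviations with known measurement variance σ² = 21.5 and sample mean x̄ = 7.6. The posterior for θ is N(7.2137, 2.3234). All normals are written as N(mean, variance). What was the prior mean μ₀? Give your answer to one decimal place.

The posterior mean is a precision-weighted average: μ_n = (τ₀μ₀ + τ_data·x̄)/(τ₀+τ_data), with τ₀=1/σ₀² and τ_data=n/σ².
Here τ₀ = 1/84.8 = 0.011792 and τ_data = 9/21.5 = 0.418605, so τ_n = 0.430397.
Rearranging for μ₀: μ₀ = (μ_n·τ_n − τ_data·x̄)/τ₀ = (7.2137·0.430397 − 0.418605·7.6) / 0.011792 = -0.076643/0.011792 ≈ -6.5.

μ₀ = -6.5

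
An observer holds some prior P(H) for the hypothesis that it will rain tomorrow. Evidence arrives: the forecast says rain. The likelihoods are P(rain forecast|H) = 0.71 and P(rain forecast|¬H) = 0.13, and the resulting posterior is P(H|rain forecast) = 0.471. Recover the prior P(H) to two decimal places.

Bayes' rule in odds form gives O(H|E) = O(H)·[P(E|H)/P(E|¬H)], hence O(H) = O(H|E)/LR.
Posterior odds = 0.471/(1−0.471) = 0.8904. LR = 0.71/0.13 = 5.4615.
Prior odds = 0.8904/5.4615 = 0.1630, so P(H) = 0.1630/(1+0.1630) ≈ 0.14.

P(H) = 0.14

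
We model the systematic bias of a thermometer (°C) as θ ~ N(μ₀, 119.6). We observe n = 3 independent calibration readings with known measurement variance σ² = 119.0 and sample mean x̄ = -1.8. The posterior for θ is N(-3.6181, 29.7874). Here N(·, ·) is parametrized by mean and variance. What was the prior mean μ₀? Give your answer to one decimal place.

μ₀ = -9.1

With known observation variance, the Normal–Normal posterior has precision τ_n = τ₀ + n/σ² and mean μ_n = (τ₀μ₀ + (n/σ²)x̄)/τ_n.
Here τ₀ = 1/119.6 = 0.008361 and τ_data = 3/119.0 = 0.025210, so τ_n = 0.033571.
Rearranging for μ₀: μ₀ = (μ_n·τ_n − τ_data·x̄)/τ₀ = (-3.6181·0.033571 − 0.025210·-1.8) / 0.008361 = -0.076085/0.008361 ≈ -9.1.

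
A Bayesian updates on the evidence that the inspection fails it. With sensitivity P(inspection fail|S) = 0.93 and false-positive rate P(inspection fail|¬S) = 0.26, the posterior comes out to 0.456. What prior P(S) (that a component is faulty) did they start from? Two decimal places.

In odds form, posterior odds = prior odds × likelihood ratio, so prior odds = posterior odds ÷ LR.
Posterior odds = 0.456/(1−0.456) = 0.8382. LR = 0.93/0.26 = 3.5769.
Prior odds = 0.8382/3.5769 = 0.2343, so P(S) = 0.2343/(1+0.2343) ≈ 0.19.

P(S) = 0.19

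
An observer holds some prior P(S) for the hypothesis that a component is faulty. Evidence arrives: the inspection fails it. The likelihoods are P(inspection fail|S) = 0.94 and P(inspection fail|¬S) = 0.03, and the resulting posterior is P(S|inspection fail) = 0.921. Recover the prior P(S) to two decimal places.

P(S) = 0.27

In odds form, posterior odds = prior odds × likelihood ratio, so prior odds = posterior odds ÷ LR.
Posterior odds = 0.921/(1−0.921) = 11.6582. LR = 0.94/0.03 = 31.3333.
Prior odds = 11.6582/31.3333 = 0.3721, so P(S) = 0.3721/(1+0.3721) ≈ 0.27.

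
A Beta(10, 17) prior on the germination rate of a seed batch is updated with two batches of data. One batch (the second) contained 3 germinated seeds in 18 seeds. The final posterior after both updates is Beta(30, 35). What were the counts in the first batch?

17 germinated seeds and 3 non-germinating seeds

Sequential conjugate updates are equivalent to a single update on the pooled data, so total successes = posterior α − prior α and total failures = posterior β − prior β.
Total across both batches: 30−10=20 germinated seeds, 35−17=18 non-germinating seeds.
Subtract the second batch: 20−3=17 germinated seeds and 18−15=3 non-germinating seeds.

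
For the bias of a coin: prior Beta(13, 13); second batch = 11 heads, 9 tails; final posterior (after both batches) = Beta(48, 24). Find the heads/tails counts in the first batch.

24 heads and 2 tails

Sequential conjugate updates are equivalent to a single update on the pooled data, so total successes = posterior α − prior α and total failures = posterior β − prior β.
Total across both batches: 48−13=35 heads, 24−13=11 tails.
Subtract the second batch: 35−11=24 heads and 11−9=2 tails.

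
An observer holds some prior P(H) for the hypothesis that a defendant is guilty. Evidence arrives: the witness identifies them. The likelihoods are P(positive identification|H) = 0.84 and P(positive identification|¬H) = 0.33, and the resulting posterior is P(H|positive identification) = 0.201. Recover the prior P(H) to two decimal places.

Bayes' rule in odds form gives O(H|E) = O(H)·[P(E|H)/P(E|¬H)], hence O(H) = O(H|E)/LR.
Posterior odds = 0.201/(1−0.201) = 0.2516. LR = 0.84/0.33 = 2.5455.
Prior odds = 0.2516/2.5455 = 0.0988, so P(H) = 0.0988/(1+0.0988) ≈ 0.09.

P(H) = 0.09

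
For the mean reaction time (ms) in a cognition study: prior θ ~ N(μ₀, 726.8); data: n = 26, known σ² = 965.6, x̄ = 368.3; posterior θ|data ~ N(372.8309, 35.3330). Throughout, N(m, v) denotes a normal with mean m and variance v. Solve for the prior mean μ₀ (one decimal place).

μ₀ = 461.5

The posterior mean is a precision-weighted average: μ_n = (τ₀μ₀ + τ_data·x̄)/(τ₀+τ_data), with τ₀=1/σ₀² and τ_data=n/σ².
Here τ₀ = 1/726.8 = 0.001376 and τ_data = 26/965.6 = 0.026926, so τ_n = 0.028302.
Rearranging for μ₀: μ₀ = (μ_n·τ_n − τ_data·x̄)/τ₀ = (372.8309·0.028302 − 0.026926·368.3) / 0.001376 = 0.635014/0.001376 ≈ 461.5.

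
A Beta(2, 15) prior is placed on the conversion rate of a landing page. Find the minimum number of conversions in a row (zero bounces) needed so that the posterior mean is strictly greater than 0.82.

After k conversions and 0 bounces the posterior is Beta(2+k, 15), with mean (2+k)/(2+15+k).
Set (2+k)/(17+k) > 0.82 and solve: k > (0.82·17 − 2)/(1 − 0.82) = 66.333.
The smallest integer exceeding 66.333 is 67.

k = 67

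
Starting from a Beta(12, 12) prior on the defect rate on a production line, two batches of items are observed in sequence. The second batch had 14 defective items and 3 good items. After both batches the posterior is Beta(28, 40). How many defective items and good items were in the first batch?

Sequential conjugate updates are equivalent to a single update on the pooled data, so total successes = posterior α − prior α and total failures = posterior β − prior β.
Total across both batches: 28−12=16 defective items, 40−12=28 good items.
Subtract the second batch: 16−14=2 defective items and 28−3=25 good items.

2 defective items and 25 good items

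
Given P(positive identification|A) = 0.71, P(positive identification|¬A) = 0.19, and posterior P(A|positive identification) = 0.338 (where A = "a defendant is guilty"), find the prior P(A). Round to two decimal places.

P(A) = 0.12

In odds form, posterior odds = prior odds × likelihood ratio, so prior odds = posterior odds ÷ LR.
Posterior odds = 0.338/(1−0.338) = 0.5106. LR = 0.71/0.19 = 3.7368.
Prior odds = 0.5106/3.7368 = 0.1366, so P(A) = 0.1366/(1+0.1366) ≈ 0.12.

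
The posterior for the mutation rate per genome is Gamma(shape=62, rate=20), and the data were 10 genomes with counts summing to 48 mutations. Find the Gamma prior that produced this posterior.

Gamma(shape=14, rate=10)

A Gamma(α, β) prior (rate parametrization) on a Poisson rate with n observations summing to S gives posterior Gamma(α+S, β+n).
So α = 62 − 48 = 14 and β = 20 − 10 = 10.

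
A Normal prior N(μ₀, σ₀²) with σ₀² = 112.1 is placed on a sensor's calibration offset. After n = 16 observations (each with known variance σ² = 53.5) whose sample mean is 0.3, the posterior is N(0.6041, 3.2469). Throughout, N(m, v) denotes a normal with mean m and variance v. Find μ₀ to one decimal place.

With known observation variance, the Normal–Normal posterior has precision τ_n = τ₀ + n/σ² and mean μ_n = (τ₀μ₀ + (n/σ²)x̄)/τ_n.
Here τ₀ = 1/112.1 = 0.008921 and τ_data = 16/53.5 = 0.299065, so τ_n = 0.307986.
Rearranging for μ₀: μ₀ = (μ_n·τ_n − τ_data·x̄)/τ₀ = (0.6041·0.307986 − 0.299065·0.3) / 0.008921 = 0.096335/0.008921 ≈ 10.8.

μ₀ = 10.8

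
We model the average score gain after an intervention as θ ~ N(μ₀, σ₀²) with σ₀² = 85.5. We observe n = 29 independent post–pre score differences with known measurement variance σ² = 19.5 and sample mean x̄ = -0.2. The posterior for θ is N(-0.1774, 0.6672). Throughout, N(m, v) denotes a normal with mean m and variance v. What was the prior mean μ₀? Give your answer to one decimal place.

The posterior mean is a precision-weighted average: μ_n = (τ₀μ₀ + τ_data·x̄)/(τ₀+τ_data), with τ₀=1/σ₀² and τ_data=n/σ².
Here τ₀ = 1/85.5 = 0.011696 and τ_data = 29/19.5 = 1.487179, so τ_n = 1.498875.
Rearranging for μ₀: μ₀ = (μ_n·τ_n − τ_data·x̄)/τ₀ = (-0.1774·1.498875 − 1.487179·-0.2) / 0.011696 = 0.031535/0.011696 ≈ 2.7.

μ₀ = 2.7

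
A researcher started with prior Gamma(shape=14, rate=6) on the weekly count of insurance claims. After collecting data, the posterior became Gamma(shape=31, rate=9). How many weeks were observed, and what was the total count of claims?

A Gamma(α, β) prior (rate parametrization) on a Poisson rate with n observations summing to S gives posterior Gamma(α+S, β+n).
Matching: Σxᵢ = 31 − 14 = 17 and n = 9 − 6 = 3.

n = 3 weeks with total 17 claims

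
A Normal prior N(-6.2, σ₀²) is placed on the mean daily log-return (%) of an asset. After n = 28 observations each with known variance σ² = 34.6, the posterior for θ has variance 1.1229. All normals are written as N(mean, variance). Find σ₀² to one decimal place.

σ₀² = 12.3

Posterior precision equals prior precision plus data precision: 1/σ_n² = 1/σ₀² + n/σ².
So 1/σ₀² = 1/1.1229 − 28/34.6 = 0.890551 − 0.809249 = 0.081302.
Hence σ₀² = 1/0.081302 ≈ 12.3.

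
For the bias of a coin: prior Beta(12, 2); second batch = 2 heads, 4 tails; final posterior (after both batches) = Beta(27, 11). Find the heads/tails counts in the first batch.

Sequential conjugate updates are equivalent to a single update on the pooled data, so total successes = posterior α − prior α and total failures = posterior β − prior β.
Total across both batches: 27−12=15 heads, 11−2=9 tails.
Subtract the second batch: 15−2=13 heads and 9−4=5 tails.

13 heads and 5 tails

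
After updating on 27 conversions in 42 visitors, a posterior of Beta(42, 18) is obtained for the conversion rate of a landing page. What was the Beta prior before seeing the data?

A Beta(a, b) prior with s successes and f failures in binomial data gives a Beta(a+s, b+f) posterior.
Subtract the data counts: 42−27=15, 18−15=3.

Beta(15, 3)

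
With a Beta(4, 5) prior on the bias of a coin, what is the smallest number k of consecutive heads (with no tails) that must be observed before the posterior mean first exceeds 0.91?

After k heads and 0 tails the posterior is Beta(4+k, 5), with mean (4+k)/(4+5+k).
Set (4+k)/(9+k) > 0.91 and solve: k > (0.91·9 − 4)/(1 − 0.91) = 46.556.
The smallest integer exceeding 46.556 is 47, and checking k=47: (51)/(56) = 0.9107 > 0.91.

k = 47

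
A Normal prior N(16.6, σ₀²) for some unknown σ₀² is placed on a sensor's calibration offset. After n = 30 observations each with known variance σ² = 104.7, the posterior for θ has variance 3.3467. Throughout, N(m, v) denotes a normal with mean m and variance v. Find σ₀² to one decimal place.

σ₀² = 81.5

Posterior precision equals prior precision plus data precision: 1/σ_n² = 1/σ₀² + n/σ².
So 1/σ₀² = 1/3.3467 − 30/104.7 = 0.298802 − 0.286533 = 0.012269.
Hence σ₀² = 1/0.012269 ≈ 81.5.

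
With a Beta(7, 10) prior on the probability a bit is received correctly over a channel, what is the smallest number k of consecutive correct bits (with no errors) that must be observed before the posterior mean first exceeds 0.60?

After k correct bits and 0 errors the posterior is Beta(7+k, 10), with mean (7+k)/(7+10+k).
Set (7+k)/(17+k) > 0.60 and solve: k > (0.60·17 − 7)/(1 − 0.60) = 8.000.
The smallest integer exceeding 8.000 is 9, and checking k=9: (16)/(26) = 0.6154 > 0.60.

k = 9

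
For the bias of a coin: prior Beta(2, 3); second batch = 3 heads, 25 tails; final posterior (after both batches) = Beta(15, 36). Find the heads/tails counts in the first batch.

10 heads and 8 tails

Sequential conjugate updates are equivalent to a single update on the pooled data, so total successes = posterior α − prior α and total failures = posterior β − prior β.
Total across both batches: 15−2=13 heads, 36−3=33 tails.
Subtract the second batch: 13−3=10 heads and 33−25=8 tails.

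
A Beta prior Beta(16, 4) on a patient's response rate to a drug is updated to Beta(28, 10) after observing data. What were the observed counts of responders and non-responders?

A Beta(a, b) prior with s successes and f failures in binomial data gives a Beta(a+s, b+f) posterior.
So s = 28 − 16 = 12 and f = 10 − 4 = 6.

12 responders and 6 non-responders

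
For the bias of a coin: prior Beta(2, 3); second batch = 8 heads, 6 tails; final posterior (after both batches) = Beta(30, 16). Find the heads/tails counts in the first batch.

20 heads and 7 tails

Because Beta–binomial updating is additive in the counts, the combined data contributed (α_post−α_prior, β_post−β_prior) successes and failures.
Total across both batches: 30−2=28 heads, 16−3=13 tails.
Subtract the second batch: 28−8=20 heads and 13−6=7 tails.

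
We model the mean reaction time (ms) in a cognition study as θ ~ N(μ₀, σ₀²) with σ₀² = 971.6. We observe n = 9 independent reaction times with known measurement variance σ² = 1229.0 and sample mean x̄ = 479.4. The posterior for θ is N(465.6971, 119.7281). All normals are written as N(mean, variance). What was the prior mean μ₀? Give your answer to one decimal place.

With known observation variance, the Normal–Normal posterior has precision τ_n = τ₀ + n/σ² and mean μ_n = (τ₀μ₀ + (n/σ²)x̄)/τ_n.
Here τ₀ = 1/971.6 = 0.001029 and τ_data = 9/1229.0 = 0.007323, so τ_n = 0.008352.
Rearranging for μ₀: μ₀ = (μ_n·τ_n − τ_data·x̄)/τ₀ = (465.6971·0.008352 − 0.007323·479.4) / 0.001029 = 0.378856/0.001029 ≈ 368.2.

μ₀ = 368.2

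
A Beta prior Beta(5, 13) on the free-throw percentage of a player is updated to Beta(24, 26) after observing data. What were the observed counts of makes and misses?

Beta is conjugate to the binomial likelihood: posterior = Beta(a+s, b+f).
So s = 24 − 5 = 19 and f = 26 − 13 = 13.

19 makes and 13 misses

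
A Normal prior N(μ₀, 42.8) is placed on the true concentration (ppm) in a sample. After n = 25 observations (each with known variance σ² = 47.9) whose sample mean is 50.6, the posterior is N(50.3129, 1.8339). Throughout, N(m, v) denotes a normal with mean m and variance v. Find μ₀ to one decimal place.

μ₀ = 43.9

With known observation variance, the Normal–Normal posterior has precision τ_n = τ₀ + n/σ² and mean μ_n = (τ₀μ₀ + (n/σ²)x̄)/τ_n.
Here τ₀ = 1/42.8 = 0.023364 and τ_data = 25/47.9 = 0.521921, so τ_n = 0.545285.
Rearranging for μ₀: μ₀ = (μ_n·τ_n − τ_data·x̄)/τ₀ = (50.3129·0.545285 − 0.521921·50.6) / 0.023364 = 1.025667/0.023364 ≈ 43.9.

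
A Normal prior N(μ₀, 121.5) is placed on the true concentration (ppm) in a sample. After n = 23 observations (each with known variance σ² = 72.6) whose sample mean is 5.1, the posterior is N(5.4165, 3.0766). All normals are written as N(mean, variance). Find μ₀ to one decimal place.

μ₀ = 17.6

The posterior mean is a precision-weighted average: μ_n = (τ₀μ₀ + τ_data·x̄)/(τ₀+τ_data), with τ₀=1/σ₀² and τ_data=n/σ².
Here τ₀ = 1/121.5 = 0.008230 and τ_data = 23/72.6 = 0.316804, so τ_n = 0.325034.
Rearranging for μ₀: μ₀ = (μ_n·τ_n − τ_data·x̄)/τ₀ = (5.4165·0.325034 − 0.316804·5.1) / 0.008230 = 0.144846/0.008230 ≈ 17.6.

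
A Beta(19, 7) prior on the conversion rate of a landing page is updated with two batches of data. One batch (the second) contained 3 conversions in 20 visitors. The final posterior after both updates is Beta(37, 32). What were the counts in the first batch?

15 conversions and 8 bounces

Sequential conjugate updates are equivalent to a single update on the pooled data, so total successes = posterior α − prior α and total failures = posterior β − prior β.
Total across both batches: 37−19=18 conversions, 32−7=25 bounces.
Subtract the second batch: 18−3=15 conversions and 25−17=8 bounces.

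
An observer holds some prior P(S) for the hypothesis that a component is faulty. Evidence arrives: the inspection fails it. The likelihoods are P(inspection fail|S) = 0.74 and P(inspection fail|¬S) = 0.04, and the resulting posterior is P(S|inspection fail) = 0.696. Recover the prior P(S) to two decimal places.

Bayes' rule in odds form gives O(S|E) = O(S)·[P(E|S)/P(E|¬S)], hence O(S) = O(S|E)/LR.
Posterior odds = 0.696/(1−0.696) = 2.2895. LR = 0.74/0.04 = 18.5000.
Prior odds = 2.2895/18.5000 = 0.1238, so P(S) = 0.1238/(1+0.1238) ≈ 0.11.

P(S) = 0.11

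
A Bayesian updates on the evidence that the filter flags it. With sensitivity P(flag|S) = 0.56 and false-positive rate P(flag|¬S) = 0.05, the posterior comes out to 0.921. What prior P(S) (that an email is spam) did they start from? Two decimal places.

In odds form, posterior odds = prior odds × likelihood ratio, so prior odds = posterior odds ÷ LR.
Posterior odds = 0.921/(1−0.921) = 11.6582. LR = 0.56/0.05 = 11.2000.
Prior odds = 11.6582/11.2000 = 1.0409, so P(S) = 1.0409/(1+1.0409) ≈ 0.51.

P(S) = 0.51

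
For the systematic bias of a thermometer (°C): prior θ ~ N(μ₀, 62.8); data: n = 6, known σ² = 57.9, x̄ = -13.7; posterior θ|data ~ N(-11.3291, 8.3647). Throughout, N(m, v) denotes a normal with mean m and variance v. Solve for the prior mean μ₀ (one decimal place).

μ₀ = 4.1

The posterior mean is a precision-weighted average: μ_n = (τ₀μ₀ + τ_data·x̄)/(τ₀+τ_data), with τ₀=1/σ₀² and τ_data=n/σ².
Here τ₀ = 1/62.8 = 0.015924 and τ_data = 6/57.9 = 0.103627, so τ_n = 0.119551.
Rearranging for μ₀: μ₀ = (μ_n·τ_n − τ_data·x̄)/τ₀ = (-11.3291·0.119551 − 0.103627·-13.7) / 0.015924 = 0.065285/0.015924 ≈ 4.1.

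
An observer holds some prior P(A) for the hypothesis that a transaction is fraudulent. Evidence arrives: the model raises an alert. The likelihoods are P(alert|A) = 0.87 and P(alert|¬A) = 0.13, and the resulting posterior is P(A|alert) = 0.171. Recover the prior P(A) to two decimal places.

P(A) = 0.03

Bayes' rule in odds form gives O(A|E) = O(A)·[P(E|A)/P(E|¬A)], hence O(A) = O(A|E)/LR.
Posterior odds = 0.171/(1−0.171) = 0.2063. LR = 0.87/0.13 = 6.6923.
Prior odds = 0.2063/6.6923 = 0.0308, so P(A) = 0.0308/(1+0.0308) ≈ 0.03.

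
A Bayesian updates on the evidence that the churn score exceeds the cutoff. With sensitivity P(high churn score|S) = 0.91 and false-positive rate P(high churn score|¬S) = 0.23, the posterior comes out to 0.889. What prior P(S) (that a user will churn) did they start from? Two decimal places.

P(S) = 0.67

In odds form, posterior odds = prior odds × likelihood ratio, so prior odds = posterior odds ÷ LR.
Posterior odds = 0.889/(1−0.889) = 8.0090. LR = 0.91/0.23 = 3.9565.
Prior odds = 8.0090/3.9565 = 2.0243, so P(S) = 2.0243/(1+2.0243) ≈ 0.67.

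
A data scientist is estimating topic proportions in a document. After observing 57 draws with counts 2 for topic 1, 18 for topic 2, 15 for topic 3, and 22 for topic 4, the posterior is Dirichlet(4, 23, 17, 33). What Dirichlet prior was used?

For a Dirichlet(α) prior with multinomial counts c, the posterior is Dirichlet(α + c) componentwise.
Subtract each count from the matching posterior parameter: 4−2=2, 23−18=5, 17−15=2, 33−22=11.

Dirichlet(2, 5, 2, 11)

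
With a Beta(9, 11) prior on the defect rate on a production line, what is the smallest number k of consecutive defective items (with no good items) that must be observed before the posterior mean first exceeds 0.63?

After k defective items and 0 good items the posterior is Beta(9+k, 11), with mean (9+k)/(9+11+k).
Set (9+k)/(20+k) > 0.63 and solve: k > (0.63·20 − 9)/(1 − 0.63) = 9.730.
The smallest integer exceeding 9.730 is 10.

k = 10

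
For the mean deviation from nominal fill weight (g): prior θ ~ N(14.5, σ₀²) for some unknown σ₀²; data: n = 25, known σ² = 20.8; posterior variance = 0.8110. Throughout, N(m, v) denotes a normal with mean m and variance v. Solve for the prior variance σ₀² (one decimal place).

σ₀² = 32.1

Posterior precision equals prior precision plus data precision: 1/σ_n² = 1/σ₀² + n/σ².
So 1/σ₀² = 1/0.8110 − 25/20.8 = 1.233046 − 1.201923 = 0.031123.
Hence σ₀² = 1/0.031123 ≈ 32.1.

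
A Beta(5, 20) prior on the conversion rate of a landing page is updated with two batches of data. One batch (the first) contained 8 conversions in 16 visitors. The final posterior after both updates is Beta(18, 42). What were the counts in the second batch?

Sequential conjugate updates are equivalent to a single update on the pooled data, so total successes = posterior α − prior α and total failures = posterior β − prior β.
Total across both batches: 18−5=13 conversions, 42−20=22 bounces.
Subtract the first batch: 13−8=5 conversions and 22−8=14 bounces.

5 conversions and 14 bounces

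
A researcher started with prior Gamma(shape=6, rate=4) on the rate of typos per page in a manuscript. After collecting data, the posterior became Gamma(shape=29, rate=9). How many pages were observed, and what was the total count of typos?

n = 5 pages with total 23 typos

Gamma–Poisson conjugacy: posterior shape = α + Σxᵢ, posterior rate = β + n.
Matching: Σxᵢ = 29 − 6 = 23 and n = 9 − 4 = 5.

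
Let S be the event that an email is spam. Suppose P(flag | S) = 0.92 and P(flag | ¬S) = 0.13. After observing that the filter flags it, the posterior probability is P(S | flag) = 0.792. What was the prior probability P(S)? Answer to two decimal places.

In odds form, posterior odds = prior odds × likelihood ratio, so prior odds = posterior odds ÷ LR.
Posterior odds = 0.792/(1−0.792) = 3.8077. LR = 0.92/0.13 = 7.0769.
Prior odds = 3.8077/7.0769 = 0.5380, so P(S) = 0.5380/(1+0.5380) ≈ 0.35.

P(S) = 0.35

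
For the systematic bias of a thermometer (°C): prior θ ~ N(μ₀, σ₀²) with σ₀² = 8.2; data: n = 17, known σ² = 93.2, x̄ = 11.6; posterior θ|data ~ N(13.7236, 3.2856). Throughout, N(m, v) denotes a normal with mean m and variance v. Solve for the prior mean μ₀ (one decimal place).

μ₀ = 16.9

With known observation variance, the Normal–Normal posterior has precision τ_n = τ₀ + n/σ² and mean μ_n = (τ₀μ₀ + (n/σ²)x̄)/τ_n.
Here τ₀ = 1/8.2 = 0.121951 and τ_data = 17/93.2 = 0.182403, so τ_n = 0.304354.
Rearranging for μ₀: μ₀ = (μ_n·τ_n − τ_data·x̄)/τ₀ = (13.7236·0.304354 − 0.182403·11.6) / 0.121951 = 2.060958/0.121951 ≈ 16.9.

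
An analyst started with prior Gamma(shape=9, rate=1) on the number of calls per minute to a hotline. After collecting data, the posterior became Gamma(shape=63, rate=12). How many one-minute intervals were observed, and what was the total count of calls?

n = 11 one-minute intervals with total 54 calls

A Gamma(α, β) prior (rate parametrization) on a Poisson rate with n observations summing to S gives posterior Gamma(α+S, β+n).
Matching: Σxᵢ = 63 − 9 = 54 and n = 12 − 1 = 11.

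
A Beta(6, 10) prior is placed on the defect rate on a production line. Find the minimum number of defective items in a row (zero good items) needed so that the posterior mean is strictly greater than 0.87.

k = 61

After k defective items and 0 good items the posterior is Beta(6+k, 10), with mean (6+k)/(6+10+k).
Set (6+k)/(16+k) > 0.87 and solve: k > (0.87·16 − 6)/(1 − 0.87) = 60.923.
The smallest integer exceeding 60.923 is 61, and checking k=61: (67)/(77) = 0.8701 > 0.87.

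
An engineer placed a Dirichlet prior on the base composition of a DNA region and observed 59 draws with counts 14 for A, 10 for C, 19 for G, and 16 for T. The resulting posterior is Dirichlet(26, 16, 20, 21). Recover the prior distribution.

Dirichlet(12, 6, 1, 5)

For a Dirichlet(α) prior with multinomial counts c, the posterior is Dirichlet(α + c) componentwise.
Subtract each count from the matching posterior parameter: 26−14=12, 16−10=6, 20−19=1, 21−16=5.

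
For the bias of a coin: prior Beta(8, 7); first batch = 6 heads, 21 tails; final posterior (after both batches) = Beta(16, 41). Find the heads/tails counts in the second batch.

2 heads and 13 tails

Because Beta–binomial updating is additive in the counts, the combined data contributed (α_post−α_prior, β_post−β_prior) successes and failures.
Total across both batches: 16−8=8 heads, 41−7=34 tails.
Subtract the first batch: 8−6=2 heads and 34−21=13 tails.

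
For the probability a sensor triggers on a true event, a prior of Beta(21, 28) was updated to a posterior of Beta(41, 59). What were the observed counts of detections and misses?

Under Beta–binomial conjugacy the posterior parameters are (a+s, b+f).
So s = 41 − 21 = 20 and f = 59 − 28 = 31.

20 detections and 31 misses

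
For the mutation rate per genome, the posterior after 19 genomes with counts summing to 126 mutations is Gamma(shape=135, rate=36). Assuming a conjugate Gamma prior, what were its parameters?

Gamma–Poisson conjugacy: posterior shape = α + Σxᵢ, posterior rate = β + n.
So α = 135 − 126 = 9 and β = 36 − 19 = 17.

Gamma(shape=9, rate=17)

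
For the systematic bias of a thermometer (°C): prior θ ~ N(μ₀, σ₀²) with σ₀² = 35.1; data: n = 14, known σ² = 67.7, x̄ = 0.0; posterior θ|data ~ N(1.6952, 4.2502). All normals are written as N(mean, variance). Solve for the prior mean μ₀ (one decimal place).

With known observation variance, the Normal–Normal posterior has precision τ_n = τ₀ + n/σ² and mean μ_n = (τ₀μ₀ + (n/σ²)x̄)/τ_n.
Here τ₀ = 1/35.1 = 0.028490 and τ_data = 14/67.7 = 0.206795, so τ_n = 0.235285.
Rearranging for μ₀: μ₀ = (μ_n·τ_n − τ_data·x̄)/τ₀ = (1.6952·0.235285 − 0.206795·0.0) / 0.028490 = 0.398855/0.028490 ≈ 14.0.

μ₀ = 14.0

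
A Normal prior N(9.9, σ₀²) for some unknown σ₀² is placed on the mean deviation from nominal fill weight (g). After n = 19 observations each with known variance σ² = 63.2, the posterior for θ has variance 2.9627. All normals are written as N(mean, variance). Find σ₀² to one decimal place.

Posterior precision equals prior precision plus data precision: 1/σ_n² = 1/σ₀² + n/σ².
So 1/σ₀² = 1/2.9627 − 19/63.2 = 0.337530 − 0.300633 = 0.036897.
Hence σ₀² = 1/0.036897 ≈ 27.1.

σ₀² = 27.1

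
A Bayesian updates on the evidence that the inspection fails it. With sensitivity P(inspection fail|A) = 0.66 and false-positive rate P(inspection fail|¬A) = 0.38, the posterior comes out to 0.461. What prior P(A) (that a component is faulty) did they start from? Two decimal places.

P(A) = 0.33

Bayes' rule in odds form gives O(A|E) = O(A)·[P(E|A)/P(E|¬A)], hence O(A) = O(A|E)/LR.
Posterior odds = 0.461/(1−0.461) = 0.8553. LR = 0.66/0.38 = 1.7368.
Prior odds = 0.8553/1.7368 = 0.4925, so P(A) = 0.4925/(1+0.4925) ≈ 0.33.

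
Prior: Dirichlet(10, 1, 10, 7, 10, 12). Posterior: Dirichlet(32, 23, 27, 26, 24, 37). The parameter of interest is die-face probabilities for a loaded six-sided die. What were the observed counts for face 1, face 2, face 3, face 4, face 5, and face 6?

For a Dirichlet(α) prior with multinomial counts c, the posterior is Dirichlet(α + c) componentwise.
Counts are posterior − prior componentwise: 32−10=22, 23−1=22, 27−10=17, 26−7=19, 24−10=14, 37−12=25.

counts (22, 22, 17, 19, 14, 25)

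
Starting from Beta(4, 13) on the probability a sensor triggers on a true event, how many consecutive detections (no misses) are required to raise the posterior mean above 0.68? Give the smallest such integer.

After k detections and 0 misses the posterior is Beta(4+k, 13), with mean (4+k)/(4+13+k).
Set (4+k)/(17+k) > 0.68 and solve: k > (0.68·17 − 4)/(1 − 0.68) = 23.625.
The smallest integer exceeding 23.625 is 24, and checking k=24: (28)/(41) = 0.6829 > 0.68.

k = 24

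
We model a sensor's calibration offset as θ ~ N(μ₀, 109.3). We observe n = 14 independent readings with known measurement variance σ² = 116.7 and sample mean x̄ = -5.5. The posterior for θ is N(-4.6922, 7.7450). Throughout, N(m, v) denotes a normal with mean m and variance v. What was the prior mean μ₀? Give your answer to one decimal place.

With known observation variance, the Normal–Normal posterior has precision τ_n = τ₀ + n/σ² and mean μ_n = (τ₀μ₀ + (n/σ²)x̄)/τ_n.
Here τ₀ = 1/109.3 = 0.009149 and τ_data = 14/116.7 = 0.119966, so τ_n = 0.129115.
Rearranging for μ₀: μ₀ = (μ_n·τ_n − τ_data·x̄)/τ₀ = (-4.6922·0.129115 − 0.119966·-5.5) / 0.009149 = 0.053980/0.009149 ≈ 5.9.

μ₀ = 5.9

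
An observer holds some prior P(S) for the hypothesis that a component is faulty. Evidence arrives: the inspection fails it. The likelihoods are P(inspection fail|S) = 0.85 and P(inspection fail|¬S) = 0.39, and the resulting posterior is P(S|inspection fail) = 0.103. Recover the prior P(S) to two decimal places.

In odds form, posterior odds = prior odds × likelihood ratio, so prior odds = posterior odds ÷ LR.
Posterior odds = 0.103/(1−0.103) = 0.1148. LR = 0.85/0.39 = 2.1795.
Prior odds = 0.1148/2.1795 = 0.0527, so P(S) = 0.0527/(1+0.0527) ≈ 0.05.

P(S) = 0.05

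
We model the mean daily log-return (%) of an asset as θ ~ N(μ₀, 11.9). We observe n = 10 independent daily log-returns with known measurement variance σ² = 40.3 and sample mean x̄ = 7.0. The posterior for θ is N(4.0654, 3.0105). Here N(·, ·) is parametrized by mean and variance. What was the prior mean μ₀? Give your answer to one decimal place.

μ₀ = -4.6

With known observation variance, the Normal–Normal posterior has precision τ_n = τ₀ + n/σ² and mean μ_n = (τ₀μ₀ + (n/σ²)x̄)/τ_n.
Here τ₀ = 1/11.9 = 0.084034 and τ_data = 10/40.3 = 0.248139, so τ_n = 0.332173.
Rearranging for μ₀: μ₀ = (μ_n·τ_n − τ_data·x̄)/τ₀ = (4.0654·0.332173 − 0.248139·7.0) / 0.084034 = -0.386557/0.084034 ≈ -4.6.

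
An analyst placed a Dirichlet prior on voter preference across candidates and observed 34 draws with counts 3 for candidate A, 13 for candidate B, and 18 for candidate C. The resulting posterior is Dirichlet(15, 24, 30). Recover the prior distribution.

For a Dirichlet(α) prior with multinomial counts c, the posterior is Dirichlet(α + c) componentwise.
Subtract each count from the matching posterior parameter: 15−3=12, 24−13=11, 30−18=12.

Dirichlet(12, 11, 12)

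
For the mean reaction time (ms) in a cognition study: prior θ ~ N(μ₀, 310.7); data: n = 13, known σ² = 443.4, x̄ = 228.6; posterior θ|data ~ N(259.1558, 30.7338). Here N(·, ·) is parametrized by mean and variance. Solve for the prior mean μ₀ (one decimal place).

With known observation variance, the Normal–Normal posterior has precision τ_n = τ₀ + n/σ² and mean μ_n = (τ₀μ₀ + (n/σ²)x̄)/τ_n.
Here τ₀ = 1/310.7 = 0.003219 and τ_data = 13/443.4 = 0.029319, so τ_n = 0.032538.
Rearranging for μ₀: μ₀ = (μ_n·τ_n − τ_data·x̄)/τ₀ = (259.1558·0.032538 − 0.029319·228.6) / 0.003219 = 1.730088/0.003219 ≈ 537.5.

μ₀ = 537.5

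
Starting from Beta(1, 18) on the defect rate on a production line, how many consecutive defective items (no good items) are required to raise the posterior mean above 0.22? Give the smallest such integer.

k = 5

After k defective items and 0 good items the posterior is Beta(1+k, 18), with mean (1+k)/(1+18+k).
Set (1+k)/(19+k) > 0.22 and solve: k > (0.22·19 − 1)/(1 − 0.22) = 4.077.
The smallest integer exceeding 4.077 is 5.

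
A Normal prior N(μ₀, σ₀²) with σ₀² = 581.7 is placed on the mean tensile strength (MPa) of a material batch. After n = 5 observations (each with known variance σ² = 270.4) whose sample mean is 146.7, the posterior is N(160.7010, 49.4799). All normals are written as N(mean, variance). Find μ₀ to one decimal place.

The posterior mean is a precision-weighted average: μ_n = (τ₀μ₀ + τ_data·x̄)/(τ₀+τ_data), with τ₀=1/σ₀² and τ_data=n/σ².
Here τ₀ = 1/581.7 = 0.001719 and τ_data = 5/270.4 = 0.018491, so τ_n = 0.020210.
Rearranging for μ₀: μ₀ = (μ_n·τ_n − τ_data·x̄)/τ₀ = (160.7010·0.020210 − 0.018491·146.7) / 0.001719 = 0.535138/0.001719 ≈ 311.3.

μ₀ = 311.3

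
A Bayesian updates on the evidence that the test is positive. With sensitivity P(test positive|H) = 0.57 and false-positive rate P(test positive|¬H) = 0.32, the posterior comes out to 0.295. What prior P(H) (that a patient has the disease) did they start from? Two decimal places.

P(H) = 0.19

Bayes' rule in odds form gives O(H|E) = O(H)·[P(E|H)/P(E|¬H)], hence O(H) = O(H|E)/LR.
Posterior odds = 0.295/(1−0.295) = 0.4184. LR = 0.57/0.32 = 1.7812.
Prior odds = 0.4184/1.7812 = 0.2349, so P(H) = 0.2349/(1+0.2349) ≈ 0.19.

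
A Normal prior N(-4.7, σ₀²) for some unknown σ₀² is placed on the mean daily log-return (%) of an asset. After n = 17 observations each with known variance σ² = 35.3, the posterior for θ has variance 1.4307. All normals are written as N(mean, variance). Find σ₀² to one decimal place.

σ₀² = 4.6

For the Normal–Normal model with known σ², precisions add: τ_n = τ₀ + n/σ².
So 1/σ₀² = 1/1.4307 − 17/35.3 = 0.698959 − 0.481586 = 0.217373.
Hence σ₀² = 1/0.217373 ≈ 4.6.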